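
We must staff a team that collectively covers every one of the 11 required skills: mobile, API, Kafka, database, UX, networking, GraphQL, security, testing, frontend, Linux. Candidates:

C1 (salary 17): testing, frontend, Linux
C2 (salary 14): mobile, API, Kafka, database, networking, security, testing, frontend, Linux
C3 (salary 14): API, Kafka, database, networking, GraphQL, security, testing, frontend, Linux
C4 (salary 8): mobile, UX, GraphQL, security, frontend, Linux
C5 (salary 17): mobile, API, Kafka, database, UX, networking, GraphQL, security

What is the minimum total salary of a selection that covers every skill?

C2, C4 cover every skill at salary 14 + 8 = 22.
Any cover uses at least 2 candidates; among all covering selections none totals below 22.

22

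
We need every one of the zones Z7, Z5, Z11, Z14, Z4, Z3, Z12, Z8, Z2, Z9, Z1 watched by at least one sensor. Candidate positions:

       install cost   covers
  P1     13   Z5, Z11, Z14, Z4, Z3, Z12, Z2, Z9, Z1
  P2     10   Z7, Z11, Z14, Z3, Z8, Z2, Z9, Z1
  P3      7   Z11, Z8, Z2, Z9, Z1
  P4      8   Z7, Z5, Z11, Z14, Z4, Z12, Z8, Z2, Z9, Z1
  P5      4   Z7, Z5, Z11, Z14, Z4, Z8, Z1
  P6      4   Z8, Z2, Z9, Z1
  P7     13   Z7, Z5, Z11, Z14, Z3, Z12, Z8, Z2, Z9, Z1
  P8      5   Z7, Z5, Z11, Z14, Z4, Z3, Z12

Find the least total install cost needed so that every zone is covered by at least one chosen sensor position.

9

P6, P8 cover every zone at install cost 4 + 5 = 9.
Any cover uses at least 2 sensor positions; among all covering selections none totals below 9.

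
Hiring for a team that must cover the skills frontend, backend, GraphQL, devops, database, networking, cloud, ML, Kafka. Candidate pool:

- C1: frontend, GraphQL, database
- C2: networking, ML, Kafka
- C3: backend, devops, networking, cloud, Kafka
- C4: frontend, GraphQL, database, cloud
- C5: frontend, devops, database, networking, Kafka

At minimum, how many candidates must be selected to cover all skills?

3

C1, C2, C3 together cover {frontend, backend, GraphQL, devops, database, networking, cloud, ML, Kafka} — every skill.
No 2 of the 5 candidates cover everything (all 10 pairs fall short), so 3 is minimum.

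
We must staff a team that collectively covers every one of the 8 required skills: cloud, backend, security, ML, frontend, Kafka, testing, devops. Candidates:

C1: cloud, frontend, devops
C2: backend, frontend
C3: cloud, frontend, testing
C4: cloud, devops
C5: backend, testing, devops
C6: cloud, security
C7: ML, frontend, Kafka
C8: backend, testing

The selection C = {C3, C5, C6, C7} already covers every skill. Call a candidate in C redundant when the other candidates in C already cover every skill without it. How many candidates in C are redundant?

1

Drop C3: the rest still cover every skill — redundant.
Drop C5: backend, devops uncovered — not redundant.
Drop C6: security uncovered — not redundant.
Drop C7: ML, Kafka uncovered — not redundant.
1 redundant: C3.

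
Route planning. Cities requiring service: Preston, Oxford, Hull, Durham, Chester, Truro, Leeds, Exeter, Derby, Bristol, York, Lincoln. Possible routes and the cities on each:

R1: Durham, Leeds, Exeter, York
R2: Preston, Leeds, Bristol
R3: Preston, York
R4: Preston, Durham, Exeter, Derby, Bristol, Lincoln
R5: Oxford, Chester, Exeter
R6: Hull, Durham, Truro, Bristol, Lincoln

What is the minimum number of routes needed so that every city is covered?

4

R1, R4, R5, R6 together cover {Preston, Oxford, Hull, Durham, Chester, Truro, Leeds, Exeter, Derby, Bristol, York, Lincoln} — every city.
No 3 of the 6 routes cover everything (all 20 triples fall short), so 4 is minimum.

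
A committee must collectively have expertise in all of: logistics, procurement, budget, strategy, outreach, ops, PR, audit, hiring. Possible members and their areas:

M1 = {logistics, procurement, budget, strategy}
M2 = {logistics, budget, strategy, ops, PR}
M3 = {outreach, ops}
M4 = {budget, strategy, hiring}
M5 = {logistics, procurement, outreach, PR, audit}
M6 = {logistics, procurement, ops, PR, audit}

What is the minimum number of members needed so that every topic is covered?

3

M2, M4, M5 together cover {logistics, procurement, budget, strategy, outreach, ops, PR, audit, hiring} — every topic.
No 2 of the 6 members cover everything (all 15 pairs fall short), so 3 is minimum.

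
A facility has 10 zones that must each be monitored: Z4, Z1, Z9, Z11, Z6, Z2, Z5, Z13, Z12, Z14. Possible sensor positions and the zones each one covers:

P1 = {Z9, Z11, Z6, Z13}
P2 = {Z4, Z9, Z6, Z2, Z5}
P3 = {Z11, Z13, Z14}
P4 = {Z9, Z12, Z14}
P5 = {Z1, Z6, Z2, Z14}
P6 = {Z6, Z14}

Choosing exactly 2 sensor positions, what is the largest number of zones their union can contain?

Choosing P2, P3 covers {Z4, Z9, Z11, Z6, Z2, Z5, Z13, Z14} — 8 zones.
No choice of 2 sensor positions does better; here Z1, Z12 are left uncovered.

8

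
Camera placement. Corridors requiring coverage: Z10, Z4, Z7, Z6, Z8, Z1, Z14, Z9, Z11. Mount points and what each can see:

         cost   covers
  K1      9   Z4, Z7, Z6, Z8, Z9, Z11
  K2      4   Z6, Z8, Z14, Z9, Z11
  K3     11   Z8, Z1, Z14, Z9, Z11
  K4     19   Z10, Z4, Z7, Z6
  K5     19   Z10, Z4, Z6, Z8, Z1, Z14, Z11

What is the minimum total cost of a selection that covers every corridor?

K1, K5 cover every corridor at cost 9 + 19 = 28.
Any cover uses at least 2 camera mounts; among all covering selections none totals below 28.

28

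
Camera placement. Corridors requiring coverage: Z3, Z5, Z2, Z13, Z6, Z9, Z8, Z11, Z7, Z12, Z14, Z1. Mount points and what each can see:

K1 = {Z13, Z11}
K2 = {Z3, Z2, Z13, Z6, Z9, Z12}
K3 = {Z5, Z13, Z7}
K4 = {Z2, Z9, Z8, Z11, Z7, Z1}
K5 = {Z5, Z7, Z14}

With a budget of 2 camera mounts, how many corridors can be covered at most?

10

Choosing K2, K4 covers {Z3, Z2, Z13, Z6, Z9, Z8, Z11, Z7, Z12, Z1} — 10 corridors.
No choice of 2 camera mounts does better; here Z5, Z14 are left uncovered.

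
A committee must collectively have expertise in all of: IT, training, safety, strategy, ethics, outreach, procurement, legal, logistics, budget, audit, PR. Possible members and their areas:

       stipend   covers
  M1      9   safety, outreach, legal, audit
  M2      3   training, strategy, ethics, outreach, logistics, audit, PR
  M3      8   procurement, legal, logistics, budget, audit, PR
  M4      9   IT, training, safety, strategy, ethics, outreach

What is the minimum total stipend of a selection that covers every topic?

M3, M4 cover every topic at stipend 8 + 9 = 17.
Any cover uses at least 2 members; among all covering selections none totals below 17.
Greedy by coverage-per-stipend would pick M2, M3, M4 for 20 — worse than the optimum 17.

17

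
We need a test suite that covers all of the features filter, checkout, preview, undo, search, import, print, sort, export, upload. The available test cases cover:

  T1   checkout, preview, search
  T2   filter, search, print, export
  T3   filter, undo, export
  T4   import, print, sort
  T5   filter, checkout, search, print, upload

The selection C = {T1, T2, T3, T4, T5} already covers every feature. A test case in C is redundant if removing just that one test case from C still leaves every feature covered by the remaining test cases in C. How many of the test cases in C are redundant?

1

Drop T1: preview uncovered — not redundant.
Drop T2: the rest still cover every feature — redundant.
Drop T3: undo uncovered — not redundant.
Drop T4: import, sort uncovered — not redundant.
Drop T5: upload uncovered — not redundant.
1 redundant: T2.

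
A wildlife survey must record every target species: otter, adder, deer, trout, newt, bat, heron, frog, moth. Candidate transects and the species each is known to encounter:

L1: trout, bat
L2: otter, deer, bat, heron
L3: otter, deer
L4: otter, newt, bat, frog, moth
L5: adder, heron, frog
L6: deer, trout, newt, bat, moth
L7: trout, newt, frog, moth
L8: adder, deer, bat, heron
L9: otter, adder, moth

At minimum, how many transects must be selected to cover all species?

L1, L4, L8 together cover {otter, adder, deer, trout, newt, bat, heron, frog, moth} — every species.
No 2 of the 9 transects cover everything (all 36 pairs fall short), so 3 is minimum.

3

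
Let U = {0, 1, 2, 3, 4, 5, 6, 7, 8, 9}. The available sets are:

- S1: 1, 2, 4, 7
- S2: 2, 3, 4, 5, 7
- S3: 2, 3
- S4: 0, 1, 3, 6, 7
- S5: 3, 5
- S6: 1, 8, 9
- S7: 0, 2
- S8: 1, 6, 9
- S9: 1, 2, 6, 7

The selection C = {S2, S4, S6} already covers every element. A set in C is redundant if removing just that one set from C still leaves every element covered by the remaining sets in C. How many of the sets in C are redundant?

0

Drop S2: 2, 4, 5 uncovered — not redundant.
Drop S4: 0, 6 uncovered — not redundant.
Drop S6: 8, 9 uncovered — not redundant.
None of the sets in C is redundant.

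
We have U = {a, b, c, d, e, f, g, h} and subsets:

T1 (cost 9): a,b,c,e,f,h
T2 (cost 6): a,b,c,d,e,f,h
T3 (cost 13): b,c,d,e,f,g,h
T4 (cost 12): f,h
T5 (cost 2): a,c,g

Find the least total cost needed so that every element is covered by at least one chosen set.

8

T2, T5 cover every element at cost 6 + 2 = 8.
Any cover uses at least 2 sets; among all covering selections none totals below 8.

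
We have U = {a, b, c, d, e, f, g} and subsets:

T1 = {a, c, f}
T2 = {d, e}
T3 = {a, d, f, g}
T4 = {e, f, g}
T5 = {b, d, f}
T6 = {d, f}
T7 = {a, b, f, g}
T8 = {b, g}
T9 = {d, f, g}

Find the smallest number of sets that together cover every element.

T1, T2, T7 together cover {a, b, c, d, e, f, g} — every element.
No 2 of the 9 sets cover everything (all 36 pairs fall short), so 3 is minimum.

3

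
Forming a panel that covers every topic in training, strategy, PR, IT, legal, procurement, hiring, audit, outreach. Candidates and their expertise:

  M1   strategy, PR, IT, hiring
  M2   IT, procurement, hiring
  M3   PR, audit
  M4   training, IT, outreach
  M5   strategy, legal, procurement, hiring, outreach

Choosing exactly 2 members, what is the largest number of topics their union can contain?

Choosing M1, M5 covers {strategy, PR, IT, legal, procurement, hiring, outreach} — 7 topics.
No choice of 2 members does better; here training, audit are left uncovered.

7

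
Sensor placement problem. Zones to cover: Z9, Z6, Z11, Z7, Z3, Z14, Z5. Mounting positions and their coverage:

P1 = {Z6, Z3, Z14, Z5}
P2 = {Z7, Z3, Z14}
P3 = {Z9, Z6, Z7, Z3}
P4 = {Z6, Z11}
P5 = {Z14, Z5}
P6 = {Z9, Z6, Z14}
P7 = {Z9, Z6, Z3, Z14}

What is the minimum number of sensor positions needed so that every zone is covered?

P1, P3, P4 together cover {Z9, Z6, Z11, Z7, Z3, Z14, Z5} — every zone.
No 2 of the 7 sensor positions cover everything (all 21 pairs fall short), so 3 is minimum.

3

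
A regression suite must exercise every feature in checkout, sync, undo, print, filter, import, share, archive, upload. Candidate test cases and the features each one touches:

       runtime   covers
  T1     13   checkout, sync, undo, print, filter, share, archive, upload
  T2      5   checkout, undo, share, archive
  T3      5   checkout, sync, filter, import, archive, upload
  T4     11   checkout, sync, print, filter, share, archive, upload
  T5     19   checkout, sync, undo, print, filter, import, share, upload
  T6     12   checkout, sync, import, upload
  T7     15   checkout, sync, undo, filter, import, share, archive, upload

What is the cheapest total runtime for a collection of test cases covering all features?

T1, T3 cover every feature at runtime 13 + 5 = 18.
Any cover uses at least 2 test cases; among all covering selections none totals below 18.

18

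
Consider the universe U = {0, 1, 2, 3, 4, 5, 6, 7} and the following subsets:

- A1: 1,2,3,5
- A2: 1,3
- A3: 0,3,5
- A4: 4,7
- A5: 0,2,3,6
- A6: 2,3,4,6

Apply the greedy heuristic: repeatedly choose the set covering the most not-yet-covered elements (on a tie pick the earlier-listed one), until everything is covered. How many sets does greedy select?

3

Pick 1: A1 covers 4 new elements (1, 2, 3, 5).
Pick 2: A4 covers 2 new elements (4, 7).
Pick 3: A5 covers 2 new elements (0, 6).
Greedy uses 3 sets.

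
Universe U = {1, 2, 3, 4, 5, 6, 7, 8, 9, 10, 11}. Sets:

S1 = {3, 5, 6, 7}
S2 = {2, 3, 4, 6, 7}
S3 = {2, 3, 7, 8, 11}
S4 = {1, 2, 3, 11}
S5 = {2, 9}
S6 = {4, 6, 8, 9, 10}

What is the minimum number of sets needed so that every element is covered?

S1, S4, S6 together cover {1, 2, 3, 4, 5, 6, 7, 8, 9, 10, 11} — every element.
No 2 of the 6 sets cover everything (all 15 pairs fall short), so 3 is minimum.
Greedy (largest uncovered first) would take S2, S6, S4, S1 — 4 sets — but 3 suffice.

3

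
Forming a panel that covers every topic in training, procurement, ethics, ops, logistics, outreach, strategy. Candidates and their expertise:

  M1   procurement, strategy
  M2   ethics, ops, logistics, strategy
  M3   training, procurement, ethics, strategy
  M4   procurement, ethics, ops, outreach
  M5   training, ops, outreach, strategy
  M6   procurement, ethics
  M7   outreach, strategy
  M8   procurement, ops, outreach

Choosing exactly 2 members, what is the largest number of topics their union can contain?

Choosing M2, M3 covers {training, procurement, ethics, ops, logistics, strategy} — 6 topics.
No choice of 2 members does better; here outreach is left uncovered.

6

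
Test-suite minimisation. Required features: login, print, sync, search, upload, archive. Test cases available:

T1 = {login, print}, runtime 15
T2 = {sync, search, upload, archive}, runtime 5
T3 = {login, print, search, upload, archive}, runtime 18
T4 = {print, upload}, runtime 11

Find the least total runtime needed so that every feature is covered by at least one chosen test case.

20

T1, T2 cover every feature at runtime 15 + 5 = 20.
Any cover uses at least 2 test cases; among all covering selections none totals below 20.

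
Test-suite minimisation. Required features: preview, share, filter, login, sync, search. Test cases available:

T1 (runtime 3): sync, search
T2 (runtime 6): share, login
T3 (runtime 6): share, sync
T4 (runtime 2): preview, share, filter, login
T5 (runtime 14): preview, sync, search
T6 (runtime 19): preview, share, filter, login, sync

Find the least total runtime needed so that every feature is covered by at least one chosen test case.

5

T1, T4 cover every feature at runtime 3 + 2 = 5.
Any cover uses at least 2 test cases; among all covering selections none totals below 5.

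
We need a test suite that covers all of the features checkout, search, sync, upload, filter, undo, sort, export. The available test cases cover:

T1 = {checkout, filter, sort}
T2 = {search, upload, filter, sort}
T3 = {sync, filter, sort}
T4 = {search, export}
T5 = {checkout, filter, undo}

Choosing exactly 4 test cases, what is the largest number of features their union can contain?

Choosing T2, T3, T4, T5 covers {checkout, search, sync, upload, filter, undo, sort, export} — 8 features.
That is all 8 features.

8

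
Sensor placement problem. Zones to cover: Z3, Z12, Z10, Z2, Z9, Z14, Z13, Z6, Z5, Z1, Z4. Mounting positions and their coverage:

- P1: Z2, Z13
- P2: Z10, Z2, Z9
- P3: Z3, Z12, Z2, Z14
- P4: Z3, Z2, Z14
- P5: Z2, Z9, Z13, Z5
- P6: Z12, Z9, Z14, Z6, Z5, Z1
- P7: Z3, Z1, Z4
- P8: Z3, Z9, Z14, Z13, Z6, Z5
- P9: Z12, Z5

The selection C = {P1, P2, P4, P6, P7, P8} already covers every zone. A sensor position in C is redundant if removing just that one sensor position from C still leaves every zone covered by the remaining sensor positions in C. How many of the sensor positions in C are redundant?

Drop P1: the rest still cover every zone — redundant.
Drop P2: Z10 uncovered — not redundant.
Drop P4: the rest still cover every zone — redundant.
Drop P6: Z12 uncovered — not redundant.
Drop P7: Z4 uncovered — not redundant.
Drop P8: the rest still cover every zone — redundant.
3 redundant: P1, P4, P8.

3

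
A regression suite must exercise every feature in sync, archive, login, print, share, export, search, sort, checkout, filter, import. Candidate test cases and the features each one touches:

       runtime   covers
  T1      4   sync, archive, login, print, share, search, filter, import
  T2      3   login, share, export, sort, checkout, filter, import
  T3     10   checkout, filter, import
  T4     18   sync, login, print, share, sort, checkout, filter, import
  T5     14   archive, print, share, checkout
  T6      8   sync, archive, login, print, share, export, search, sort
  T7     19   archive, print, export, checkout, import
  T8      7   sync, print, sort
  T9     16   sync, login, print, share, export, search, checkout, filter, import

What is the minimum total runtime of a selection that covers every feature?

7

T1, T2 cover every feature at runtime 4 + 3 = 7.
Any cover uses at least 2 test cases; among all covering selections none totals below 7.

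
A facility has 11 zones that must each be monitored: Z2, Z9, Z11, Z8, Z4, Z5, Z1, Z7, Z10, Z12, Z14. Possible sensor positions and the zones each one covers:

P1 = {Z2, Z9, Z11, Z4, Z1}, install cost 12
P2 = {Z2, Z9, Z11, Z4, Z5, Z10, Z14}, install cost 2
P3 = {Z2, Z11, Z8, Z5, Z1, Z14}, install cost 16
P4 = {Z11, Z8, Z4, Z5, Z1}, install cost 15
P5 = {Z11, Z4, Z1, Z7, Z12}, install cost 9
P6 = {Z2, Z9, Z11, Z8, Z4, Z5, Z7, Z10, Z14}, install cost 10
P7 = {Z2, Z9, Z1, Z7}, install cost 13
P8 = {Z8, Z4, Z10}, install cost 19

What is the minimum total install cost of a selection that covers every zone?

19

P5, P6 cover every zone at install cost 9 + 10 = 19.
Any cover uses at least 2 sensor positions; among all covering selections none totals below 19.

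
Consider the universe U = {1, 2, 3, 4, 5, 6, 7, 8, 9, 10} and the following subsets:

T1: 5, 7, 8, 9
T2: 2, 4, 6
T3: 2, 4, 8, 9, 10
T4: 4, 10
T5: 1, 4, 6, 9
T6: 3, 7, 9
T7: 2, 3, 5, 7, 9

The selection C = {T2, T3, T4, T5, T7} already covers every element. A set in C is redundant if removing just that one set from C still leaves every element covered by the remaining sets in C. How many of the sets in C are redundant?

Drop T2: the rest still cover every element — redundant.
Drop T3: 8 uncovered — not redundant.
Drop T4: the rest still cover every element — redundant.
Drop T5: 1 uncovered — not redundant.
Drop T7: 3, 5, 7 uncovered — not redundant.
2 redundant: T2, T4.

2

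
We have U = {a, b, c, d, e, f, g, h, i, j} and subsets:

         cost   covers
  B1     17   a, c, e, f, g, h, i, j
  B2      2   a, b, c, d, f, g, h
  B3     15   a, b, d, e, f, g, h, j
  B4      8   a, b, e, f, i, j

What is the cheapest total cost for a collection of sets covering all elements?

B2, B4 cover every element at cost 2 + 8 = 10.
Any cover uses at least 2 sets; among all covering selections none totals below 10.

10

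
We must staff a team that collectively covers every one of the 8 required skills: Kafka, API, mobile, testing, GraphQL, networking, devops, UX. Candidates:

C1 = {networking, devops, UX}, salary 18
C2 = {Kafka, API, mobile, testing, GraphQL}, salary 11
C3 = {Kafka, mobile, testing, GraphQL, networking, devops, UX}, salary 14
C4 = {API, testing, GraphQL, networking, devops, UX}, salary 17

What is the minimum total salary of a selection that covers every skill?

25

C2, C3 cover every skill at salary 11 + 14 = 25.
Any cover uses at least 2 candidates; among all covering selections none totals below 25.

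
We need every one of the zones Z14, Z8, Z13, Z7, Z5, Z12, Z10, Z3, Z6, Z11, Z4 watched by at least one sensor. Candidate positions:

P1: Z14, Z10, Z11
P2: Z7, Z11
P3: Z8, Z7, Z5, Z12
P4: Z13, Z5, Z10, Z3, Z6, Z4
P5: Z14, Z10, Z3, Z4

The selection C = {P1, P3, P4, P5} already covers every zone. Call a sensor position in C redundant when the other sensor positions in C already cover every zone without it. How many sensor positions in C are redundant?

1

Drop P1: Z11 uncovered — not redundant.
Drop P3: Z8, Z7, Z12 uncovered — not redundant.
Drop P4: Z13, Z6 uncovered — not redundant.
Drop P5: the rest still cover every zone — redundant.
1 redundant: P5.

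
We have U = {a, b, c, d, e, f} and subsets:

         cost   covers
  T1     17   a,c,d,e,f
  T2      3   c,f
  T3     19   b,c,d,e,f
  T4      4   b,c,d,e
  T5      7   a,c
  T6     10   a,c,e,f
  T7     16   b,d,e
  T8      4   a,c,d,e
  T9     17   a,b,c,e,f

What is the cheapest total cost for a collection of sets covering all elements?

T2, T4, T8 cover every element at cost 3 + 4 + 4 = 11.
Any cover uses at least 2 sets; among all covering selections none totals below 11.

11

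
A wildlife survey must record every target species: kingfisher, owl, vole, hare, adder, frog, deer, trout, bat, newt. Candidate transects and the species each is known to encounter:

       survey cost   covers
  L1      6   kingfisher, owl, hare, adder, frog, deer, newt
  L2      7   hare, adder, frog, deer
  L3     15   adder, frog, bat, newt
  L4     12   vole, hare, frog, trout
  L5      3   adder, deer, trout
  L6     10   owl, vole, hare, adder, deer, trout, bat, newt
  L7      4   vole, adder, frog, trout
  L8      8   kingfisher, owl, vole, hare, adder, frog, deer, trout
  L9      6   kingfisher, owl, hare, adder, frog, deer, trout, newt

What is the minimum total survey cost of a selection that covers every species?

16

L1, L6 cover every species at survey cost 6 + 10 = 16.
Any cover uses at least 2 transects; among all covering selections none totals below 16.
Greedy by coverage-per-survey cost would pick L9, L7, L6 for 20 — worse than the optimum 16.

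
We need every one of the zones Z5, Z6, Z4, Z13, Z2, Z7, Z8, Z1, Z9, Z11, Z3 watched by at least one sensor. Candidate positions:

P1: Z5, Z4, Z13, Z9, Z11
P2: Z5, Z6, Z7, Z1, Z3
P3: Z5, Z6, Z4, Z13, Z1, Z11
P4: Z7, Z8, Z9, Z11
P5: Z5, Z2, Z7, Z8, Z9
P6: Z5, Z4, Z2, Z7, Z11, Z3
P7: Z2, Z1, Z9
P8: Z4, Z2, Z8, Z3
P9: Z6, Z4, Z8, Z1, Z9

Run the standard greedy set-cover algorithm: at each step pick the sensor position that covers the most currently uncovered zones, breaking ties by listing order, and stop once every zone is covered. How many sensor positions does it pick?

3

Pick 1: P3 covers 6 new zones (Z5, Z6, Z4, Z13, Z1, Z11).
Pick 2: P5 covers 4 new zones (Z2, Z7, Z8, Z9).
Pick 3: P2 covers 1 new zones (Z3).
Greedy uses 3 sensor positions.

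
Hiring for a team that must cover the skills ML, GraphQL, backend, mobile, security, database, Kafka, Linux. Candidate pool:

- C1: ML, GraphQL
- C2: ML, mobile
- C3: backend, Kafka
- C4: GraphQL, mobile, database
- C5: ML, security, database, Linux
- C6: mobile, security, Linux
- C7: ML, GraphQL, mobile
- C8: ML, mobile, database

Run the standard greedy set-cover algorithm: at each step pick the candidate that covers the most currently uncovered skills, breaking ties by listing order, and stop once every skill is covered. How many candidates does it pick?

3

Pick 1: C5 covers 4 new skills (ML, security, database, Linux).
Pick 2: C3 covers 2 new skills (backend, Kafka).
Pick 3: C4 covers 2 new skills (GraphQL, mobile).
Greedy uses 3 candidates.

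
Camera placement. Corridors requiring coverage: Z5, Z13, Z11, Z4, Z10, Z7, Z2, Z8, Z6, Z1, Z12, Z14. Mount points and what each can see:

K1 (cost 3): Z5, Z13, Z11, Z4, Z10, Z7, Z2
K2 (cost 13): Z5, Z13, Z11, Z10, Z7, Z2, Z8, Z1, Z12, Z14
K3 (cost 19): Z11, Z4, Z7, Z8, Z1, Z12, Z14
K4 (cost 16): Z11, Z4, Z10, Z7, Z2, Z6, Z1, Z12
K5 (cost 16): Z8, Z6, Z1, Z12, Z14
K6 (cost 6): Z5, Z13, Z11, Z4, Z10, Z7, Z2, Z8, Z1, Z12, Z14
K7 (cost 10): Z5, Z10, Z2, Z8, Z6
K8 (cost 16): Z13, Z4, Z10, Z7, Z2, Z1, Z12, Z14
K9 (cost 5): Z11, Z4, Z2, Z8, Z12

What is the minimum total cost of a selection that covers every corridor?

16

K6, K7 cover every corridor at cost 6 + 10 = 16.
Any cover uses at least 2 camera mounts; among all covering selections none totals below 16.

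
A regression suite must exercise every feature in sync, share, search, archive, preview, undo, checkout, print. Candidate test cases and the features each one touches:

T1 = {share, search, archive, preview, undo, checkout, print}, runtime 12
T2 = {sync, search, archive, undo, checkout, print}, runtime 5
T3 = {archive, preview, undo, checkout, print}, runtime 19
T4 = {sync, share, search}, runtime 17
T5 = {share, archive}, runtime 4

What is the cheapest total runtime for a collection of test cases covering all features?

17

T1, T2 cover every feature at runtime 12 + 5 = 17.
Any cover uses at least 2 test cases; among all covering selections none totals below 17.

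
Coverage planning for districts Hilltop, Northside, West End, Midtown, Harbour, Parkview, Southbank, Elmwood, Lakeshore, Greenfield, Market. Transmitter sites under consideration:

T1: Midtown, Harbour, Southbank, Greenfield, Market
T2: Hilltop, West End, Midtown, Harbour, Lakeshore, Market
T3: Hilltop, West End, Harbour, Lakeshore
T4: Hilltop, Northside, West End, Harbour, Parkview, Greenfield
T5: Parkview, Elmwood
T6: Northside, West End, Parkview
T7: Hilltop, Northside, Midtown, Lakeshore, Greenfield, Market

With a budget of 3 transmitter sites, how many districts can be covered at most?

Choosing T1, T2, T4 covers {Hilltop, Northside, West End, Midtown, Harbour, Parkview, Southbank, Lakeshore, Greenfield, Market} — 10 districts.
No choice of 3 transmitter sites does better; here Elmwood is left uncovered.

10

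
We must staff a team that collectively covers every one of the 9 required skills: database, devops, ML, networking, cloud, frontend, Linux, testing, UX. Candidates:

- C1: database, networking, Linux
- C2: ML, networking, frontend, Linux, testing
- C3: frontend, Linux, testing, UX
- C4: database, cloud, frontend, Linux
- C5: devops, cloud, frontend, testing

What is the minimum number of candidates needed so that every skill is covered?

C1, C2, C3, C5 together cover {database, devops, ML, networking, cloud, frontend, Linux, testing, UX} — every skill.
No 3 of the 5 candidates cover everything (all 10 triples fall short), so 4 is minimum.

4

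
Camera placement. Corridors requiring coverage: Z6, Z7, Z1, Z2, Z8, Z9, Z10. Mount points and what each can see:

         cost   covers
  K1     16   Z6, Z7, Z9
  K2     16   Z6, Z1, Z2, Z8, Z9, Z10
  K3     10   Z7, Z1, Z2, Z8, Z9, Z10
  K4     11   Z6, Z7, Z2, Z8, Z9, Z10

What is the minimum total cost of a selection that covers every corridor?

21

K3, K4 cover every corridor at cost 10 + 11 = 21.
Any cover uses at least 2 camera mounts; among all covering selections none totals below 21.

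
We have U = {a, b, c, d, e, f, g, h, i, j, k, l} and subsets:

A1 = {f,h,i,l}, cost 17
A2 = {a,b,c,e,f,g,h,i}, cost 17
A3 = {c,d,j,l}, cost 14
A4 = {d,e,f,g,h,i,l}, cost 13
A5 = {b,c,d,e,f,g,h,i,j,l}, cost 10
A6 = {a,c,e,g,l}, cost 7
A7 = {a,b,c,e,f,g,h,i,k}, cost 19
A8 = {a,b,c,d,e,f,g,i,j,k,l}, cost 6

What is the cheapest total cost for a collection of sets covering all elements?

A5, A8 cover every element at cost 10 + 6 = 16.
Any cover uses at least 2 sets; among all covering selections none totals below 16.

16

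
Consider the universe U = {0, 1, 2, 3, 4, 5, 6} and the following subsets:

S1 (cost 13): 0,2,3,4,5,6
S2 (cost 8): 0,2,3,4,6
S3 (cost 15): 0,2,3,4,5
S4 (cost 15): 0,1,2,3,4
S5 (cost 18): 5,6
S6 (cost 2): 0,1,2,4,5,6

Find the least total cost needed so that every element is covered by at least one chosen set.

10

S2, S6 cover every element at cost 8 + 2 = 10.
Any cover uses at least 2 sets; among all covering selections none totals below 10.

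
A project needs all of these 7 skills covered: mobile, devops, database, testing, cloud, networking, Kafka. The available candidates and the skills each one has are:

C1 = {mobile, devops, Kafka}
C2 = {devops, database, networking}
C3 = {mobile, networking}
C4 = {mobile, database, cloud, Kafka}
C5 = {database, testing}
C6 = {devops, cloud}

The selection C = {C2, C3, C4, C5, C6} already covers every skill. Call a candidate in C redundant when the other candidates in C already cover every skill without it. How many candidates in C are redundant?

Drop C2: the rest still cover every skill — redundant.
Drop C3: the rest still cover every skill — redundant.
Drop C4: Kafka uncovered — not redundant.
Drop C5: testing uncovered — not redundant.
Drop C6: the rest still cover every skill — redundant.
3 redundant: C2, C3, C6.

3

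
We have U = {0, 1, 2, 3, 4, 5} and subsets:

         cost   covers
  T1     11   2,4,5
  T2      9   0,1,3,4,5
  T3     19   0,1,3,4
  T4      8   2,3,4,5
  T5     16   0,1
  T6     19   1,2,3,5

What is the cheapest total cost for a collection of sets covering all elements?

T2, T4 cover every element at cost 9 + 8 = 17.
Any cover uses at least 2 sets; among all covering selections none totals below 17.

17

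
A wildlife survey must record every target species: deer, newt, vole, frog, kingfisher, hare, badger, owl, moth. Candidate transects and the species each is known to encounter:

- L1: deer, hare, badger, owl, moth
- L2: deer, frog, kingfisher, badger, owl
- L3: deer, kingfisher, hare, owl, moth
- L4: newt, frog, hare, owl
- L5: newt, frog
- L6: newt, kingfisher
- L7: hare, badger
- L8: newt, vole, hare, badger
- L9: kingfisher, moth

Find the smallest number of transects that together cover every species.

3

L1, L2, L8 together cover {deer, newt, vole, frog, kingfisher, hare, badger, owl, moth} — every species.
No 2 of the 9 transects cover everything (all 36 pairs fall short), so 3 is minimum.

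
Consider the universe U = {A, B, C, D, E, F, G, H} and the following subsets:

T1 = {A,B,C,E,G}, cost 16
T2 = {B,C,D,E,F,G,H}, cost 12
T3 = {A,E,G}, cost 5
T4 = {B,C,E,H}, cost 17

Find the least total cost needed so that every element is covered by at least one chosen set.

T2, T3 cover every element at cost 12 + 5 = 17.
Any cover uses at least 2 sets; among all covering selections none totals below 17.

17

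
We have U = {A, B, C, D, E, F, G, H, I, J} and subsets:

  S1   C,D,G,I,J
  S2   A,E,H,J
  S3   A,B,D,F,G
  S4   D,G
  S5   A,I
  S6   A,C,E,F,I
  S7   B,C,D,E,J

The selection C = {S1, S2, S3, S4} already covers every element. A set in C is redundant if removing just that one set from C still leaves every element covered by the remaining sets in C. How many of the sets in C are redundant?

Drop S1: C, I uncovered — not redundant.
Drop S2: E, H uncovered — not redundant.
Drop S3: B, F uncovered — not redundant.
Drop S4: the rest still cover every element — redundant.
1 redundant: S4.

1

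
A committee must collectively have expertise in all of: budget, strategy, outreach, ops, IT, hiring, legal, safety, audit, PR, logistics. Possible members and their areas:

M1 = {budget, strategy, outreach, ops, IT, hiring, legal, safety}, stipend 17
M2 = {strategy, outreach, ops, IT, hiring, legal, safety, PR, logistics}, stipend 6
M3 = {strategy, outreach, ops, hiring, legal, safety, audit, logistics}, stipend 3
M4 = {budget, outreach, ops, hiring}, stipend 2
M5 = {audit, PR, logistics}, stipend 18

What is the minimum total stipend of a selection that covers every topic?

11

M2, M3, M4 cover every topic at stipend 6 + 3 + 2 = 11.
Any cover uses at least 2 members; among all covering selections none totals below 11.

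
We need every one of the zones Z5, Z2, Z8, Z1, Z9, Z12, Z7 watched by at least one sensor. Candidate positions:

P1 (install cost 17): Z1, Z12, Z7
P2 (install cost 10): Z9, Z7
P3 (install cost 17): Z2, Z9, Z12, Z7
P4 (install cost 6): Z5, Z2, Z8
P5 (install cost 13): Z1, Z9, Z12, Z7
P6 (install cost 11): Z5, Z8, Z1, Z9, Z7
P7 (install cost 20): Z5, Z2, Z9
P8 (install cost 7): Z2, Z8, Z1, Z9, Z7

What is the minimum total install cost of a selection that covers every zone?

19

P4, P5 cover every zone at install cost 6 + 13 = 19.
Any cover uses at least 2 sensor positions; among all covering selections none totals below 19.
Greedy by coverage-per-install cost would pick P8, P4, P5 for 26 — worse than the optimum 19.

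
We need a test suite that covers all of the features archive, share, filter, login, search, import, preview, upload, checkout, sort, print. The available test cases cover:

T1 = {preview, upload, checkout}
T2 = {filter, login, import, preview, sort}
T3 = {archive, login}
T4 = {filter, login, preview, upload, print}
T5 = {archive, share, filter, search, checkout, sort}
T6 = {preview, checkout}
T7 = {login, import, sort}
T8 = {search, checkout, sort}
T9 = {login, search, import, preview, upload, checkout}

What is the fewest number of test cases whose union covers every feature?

3

T2, T4, T5 together cover {archive, share, filter, login, search, import, preview, upload, checkout, sort, print} — every feature.
No 2 of the 9 test cases cover everything (all 36 pairs fall short), so 3 is minimum.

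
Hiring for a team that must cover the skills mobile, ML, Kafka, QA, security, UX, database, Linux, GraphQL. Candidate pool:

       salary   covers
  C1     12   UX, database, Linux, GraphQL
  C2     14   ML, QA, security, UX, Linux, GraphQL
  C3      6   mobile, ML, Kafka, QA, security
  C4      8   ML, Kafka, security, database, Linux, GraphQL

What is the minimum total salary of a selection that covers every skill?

18

C1, C3 cover every skill at salary 12 + 6 = 18.
Any cover uses at least 2 candidates; among all covering selections none totals below 18.
Greedy by coverage-per-salary would pick C3, C4, C1 for 26 — worse than the optimum 18.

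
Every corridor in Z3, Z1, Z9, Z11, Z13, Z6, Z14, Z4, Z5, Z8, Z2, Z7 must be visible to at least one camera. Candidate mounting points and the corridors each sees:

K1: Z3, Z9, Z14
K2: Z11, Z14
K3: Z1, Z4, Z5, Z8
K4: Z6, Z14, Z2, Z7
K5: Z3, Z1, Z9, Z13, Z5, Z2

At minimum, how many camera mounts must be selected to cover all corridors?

4

K2, K3, K4, K5 together cover {Z3, Z1, Z9, Z11, Z13, Z6, Z14, Z4, Z5, Z8, Z2, Z7} — every corridor.
No 3 of the 5 camera mounts cover everything (all 10 triples fall short), so 4 is minimum.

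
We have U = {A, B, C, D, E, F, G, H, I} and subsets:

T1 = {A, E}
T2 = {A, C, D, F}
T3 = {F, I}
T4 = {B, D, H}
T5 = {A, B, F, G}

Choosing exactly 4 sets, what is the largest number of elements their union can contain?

8

Choosing T1, T2, T3, T4 covers {A, B, C, D, E, F, H, I} — 8 elements.
No choice of 4 sets does better; here G is left uncovered.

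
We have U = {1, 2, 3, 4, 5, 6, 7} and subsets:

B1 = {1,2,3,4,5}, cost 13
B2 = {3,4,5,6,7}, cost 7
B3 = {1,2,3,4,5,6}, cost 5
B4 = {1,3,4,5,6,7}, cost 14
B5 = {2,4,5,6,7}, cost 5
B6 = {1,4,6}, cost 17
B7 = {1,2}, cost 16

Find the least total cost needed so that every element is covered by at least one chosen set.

B3, B5 cover every element at cost 5 + 5 = 10.
Any cover uses at least 2 sets; among all covering selections none totals below 10.

10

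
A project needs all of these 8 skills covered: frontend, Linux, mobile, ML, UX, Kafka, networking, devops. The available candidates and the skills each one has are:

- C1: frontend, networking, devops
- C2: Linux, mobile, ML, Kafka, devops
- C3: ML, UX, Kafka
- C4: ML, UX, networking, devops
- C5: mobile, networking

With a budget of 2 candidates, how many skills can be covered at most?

7

Choosing C1, C2 covers {frontend, Linux, mobile, ML, Kafka, networking, devops} — 7 skills.
No choice of 2 candidates does better; here UX is left uncovered.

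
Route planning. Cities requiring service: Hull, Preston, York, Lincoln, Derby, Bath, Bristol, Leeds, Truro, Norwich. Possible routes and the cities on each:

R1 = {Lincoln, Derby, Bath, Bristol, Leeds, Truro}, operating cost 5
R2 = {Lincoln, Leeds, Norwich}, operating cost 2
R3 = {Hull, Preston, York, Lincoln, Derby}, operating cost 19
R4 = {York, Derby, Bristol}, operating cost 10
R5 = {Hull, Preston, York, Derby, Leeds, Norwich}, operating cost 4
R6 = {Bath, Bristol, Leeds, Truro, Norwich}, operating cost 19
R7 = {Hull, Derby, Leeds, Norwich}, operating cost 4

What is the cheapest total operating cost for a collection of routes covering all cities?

9

R1, R5 cover every city at operating cost 5 + 4 = 9.
Any cover uses at least 2 routes; among all covering selections none totals below 9.
Greedy by coverage-per-operating cost would pick R2, R5, R1 for 11 — worse than the optimum 9.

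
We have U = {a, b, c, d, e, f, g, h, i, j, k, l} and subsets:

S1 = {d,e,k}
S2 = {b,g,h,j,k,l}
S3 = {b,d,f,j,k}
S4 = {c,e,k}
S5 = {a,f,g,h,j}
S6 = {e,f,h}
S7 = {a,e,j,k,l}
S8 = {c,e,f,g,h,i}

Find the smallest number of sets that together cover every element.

S3, S7, S8 together cover {a, b, c, d, e, f, g, h, i, j, k, l} — every element.
No 2 of the 8 sets cover everything (all 28 pairs fall short), so 3 is minimum.

3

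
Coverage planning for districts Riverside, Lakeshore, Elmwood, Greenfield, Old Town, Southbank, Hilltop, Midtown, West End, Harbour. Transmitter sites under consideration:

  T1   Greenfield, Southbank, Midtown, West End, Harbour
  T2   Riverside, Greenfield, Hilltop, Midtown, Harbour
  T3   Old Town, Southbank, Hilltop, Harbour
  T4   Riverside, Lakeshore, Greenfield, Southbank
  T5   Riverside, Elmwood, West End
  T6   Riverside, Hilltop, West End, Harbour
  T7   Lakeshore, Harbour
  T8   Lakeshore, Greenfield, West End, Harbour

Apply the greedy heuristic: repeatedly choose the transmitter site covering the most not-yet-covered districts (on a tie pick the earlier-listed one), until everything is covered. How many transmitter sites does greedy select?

5

Pick 1: T1 covers 5 new districts (Greenfield, Southbank, Midtown, West End, Harbour).
Pick 2: T2 covers 2 new districts (Riverside, Hilltop).
Pick 3: T3 covers 1 new districts (Old Town).
Pick 4: T4 covers 1 new districts (Lakeshore).
Pick 5: T5 covers 1 new districts (Elmwood).
Greedy uses 5 transmitter sites. (The true minimum is 4.)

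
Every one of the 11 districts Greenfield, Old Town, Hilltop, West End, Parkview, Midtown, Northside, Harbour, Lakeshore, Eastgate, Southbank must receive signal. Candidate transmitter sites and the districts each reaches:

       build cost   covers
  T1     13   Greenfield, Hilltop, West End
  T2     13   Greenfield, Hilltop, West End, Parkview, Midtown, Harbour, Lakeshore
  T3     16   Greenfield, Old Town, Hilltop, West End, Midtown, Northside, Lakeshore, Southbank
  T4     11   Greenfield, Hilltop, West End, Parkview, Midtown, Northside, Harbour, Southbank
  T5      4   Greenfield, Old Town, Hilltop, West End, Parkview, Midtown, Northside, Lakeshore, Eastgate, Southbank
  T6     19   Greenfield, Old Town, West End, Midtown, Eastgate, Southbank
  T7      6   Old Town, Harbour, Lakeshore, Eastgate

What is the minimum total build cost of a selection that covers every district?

10

T5, T7 cover every district at build cost 4 + 6 = 10.
Any cover uses at least 2 transmitter sites; among all covering selections none totals below 10.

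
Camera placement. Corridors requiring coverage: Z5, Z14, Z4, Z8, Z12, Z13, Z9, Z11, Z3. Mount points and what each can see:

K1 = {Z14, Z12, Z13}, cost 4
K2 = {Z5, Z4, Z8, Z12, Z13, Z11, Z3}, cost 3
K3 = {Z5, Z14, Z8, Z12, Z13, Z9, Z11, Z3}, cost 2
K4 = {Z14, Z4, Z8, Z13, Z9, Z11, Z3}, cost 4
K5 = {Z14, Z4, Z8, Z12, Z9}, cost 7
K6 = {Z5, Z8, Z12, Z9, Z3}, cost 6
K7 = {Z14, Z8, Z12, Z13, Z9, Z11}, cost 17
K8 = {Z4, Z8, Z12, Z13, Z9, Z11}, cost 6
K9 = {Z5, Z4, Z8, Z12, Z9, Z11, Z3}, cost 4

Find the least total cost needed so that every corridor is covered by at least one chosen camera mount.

5

K2, K3 cover every corridor at cost 3 + 2 = 5.
Any cover uses at least 2 camera mounts; among all covering selections none totals below 5.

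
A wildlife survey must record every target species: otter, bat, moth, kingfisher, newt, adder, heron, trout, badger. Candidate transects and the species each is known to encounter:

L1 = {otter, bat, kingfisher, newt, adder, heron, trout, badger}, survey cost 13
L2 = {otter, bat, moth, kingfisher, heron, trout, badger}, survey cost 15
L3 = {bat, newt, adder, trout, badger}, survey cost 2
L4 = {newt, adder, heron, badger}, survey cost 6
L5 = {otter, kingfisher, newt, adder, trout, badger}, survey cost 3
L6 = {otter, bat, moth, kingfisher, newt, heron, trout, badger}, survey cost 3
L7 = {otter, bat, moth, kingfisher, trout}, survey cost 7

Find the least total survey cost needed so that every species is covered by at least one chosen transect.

5

L3, L6 cover every species at survey cost 2 + 3 = 5.
Any cover uses at least 2 transects; among all covering selections none totals below 5.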